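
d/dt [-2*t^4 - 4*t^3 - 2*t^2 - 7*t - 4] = -8*t^3 - 12*t^2 - 4*t - 7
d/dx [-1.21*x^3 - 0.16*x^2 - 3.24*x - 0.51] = -3.63*x^2 - 0.32*x - 3.24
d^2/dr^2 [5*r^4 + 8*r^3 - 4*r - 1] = 12*r*(5*r + 4)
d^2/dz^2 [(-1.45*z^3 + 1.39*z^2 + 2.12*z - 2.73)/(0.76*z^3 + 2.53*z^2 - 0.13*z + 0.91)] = (7.18184799999999*z^6 + 6.48751199999998*z^5 + 18.393672*z^4 - 62.34571*z^3 - 138.994674*z^2 - 19.773936*z + 15.281994)/(0.438976*z^9 + 4.383984*z^8 + 14.368788*z^7 + 16.271341*z^6 + 8.040669*z^5 + 17.06328*z^4 + 0.0900770000000002*z^3 + 6.331416*z^2 - 0.322959*z + 0.753571)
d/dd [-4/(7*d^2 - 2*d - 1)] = 8*(7*d - 1)/(-7*d^2 + 2*d + 1)^2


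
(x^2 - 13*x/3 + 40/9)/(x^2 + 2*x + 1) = (9*x^2 - 39*x + 40)/(9*(x^2 + 2*x + 1))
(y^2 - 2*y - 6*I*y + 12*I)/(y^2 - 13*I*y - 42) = (y - 2)/(y - 7*I)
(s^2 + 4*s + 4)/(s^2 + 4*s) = (s^2 + 4*s + 4)/(s*(s + 4))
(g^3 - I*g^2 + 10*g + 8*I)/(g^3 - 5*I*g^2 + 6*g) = (g^2 - 2*I*g + 8)/(g*(g - 6*I))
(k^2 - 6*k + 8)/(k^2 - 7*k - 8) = (-k^2 + 6*k - 8)/(-k^2 + 7*k + 8)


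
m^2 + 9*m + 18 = (m + 3)*(m + 6)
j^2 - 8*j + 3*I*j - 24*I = (j - 8)*(j + 3*I)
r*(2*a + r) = 2*a*r + r^2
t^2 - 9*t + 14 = (t - 7)*(t - 2)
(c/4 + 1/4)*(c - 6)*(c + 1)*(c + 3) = c^4/4 - c^3/4 - 23*c^2/4 - 39*c/4 - 9/2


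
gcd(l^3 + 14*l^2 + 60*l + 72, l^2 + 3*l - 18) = l + 6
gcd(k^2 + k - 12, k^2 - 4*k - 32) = k + 4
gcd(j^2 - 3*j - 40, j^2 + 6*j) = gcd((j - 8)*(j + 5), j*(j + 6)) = 1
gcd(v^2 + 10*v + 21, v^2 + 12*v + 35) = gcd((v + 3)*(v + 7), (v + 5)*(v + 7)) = v + 7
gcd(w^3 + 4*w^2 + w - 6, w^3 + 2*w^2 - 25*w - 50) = w + 2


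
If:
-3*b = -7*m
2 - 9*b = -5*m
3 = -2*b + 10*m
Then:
No Solution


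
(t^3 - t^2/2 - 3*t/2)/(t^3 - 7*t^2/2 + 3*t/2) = (2*t^2 - t - 3)/(2*t^2 - 7*t + 3)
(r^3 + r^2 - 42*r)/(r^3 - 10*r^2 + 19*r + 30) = r*(r + 7)/(r^2 - 4*r - 5)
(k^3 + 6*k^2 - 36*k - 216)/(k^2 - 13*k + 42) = (k^2 + 12*k + 36)/(k - 7)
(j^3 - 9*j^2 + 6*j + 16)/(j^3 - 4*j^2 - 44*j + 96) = (j + 1)/(j + 6)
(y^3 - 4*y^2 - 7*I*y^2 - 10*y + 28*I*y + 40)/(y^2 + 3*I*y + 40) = (y^2 - 2*y*(2 + I) + 8*I)/(y + 8*I)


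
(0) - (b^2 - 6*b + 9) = -b^2 + 6*b - 9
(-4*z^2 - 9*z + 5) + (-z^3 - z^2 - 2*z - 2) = -z^3 - 5*z^2 - 11*z + 3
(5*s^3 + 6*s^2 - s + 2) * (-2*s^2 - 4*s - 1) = -10*s^5 - 32*s^4 - 27*s^3 - 6*s^2 - 7*s - 2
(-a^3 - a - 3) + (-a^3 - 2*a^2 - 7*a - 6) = -2*a^3 - 2*a^2 - 8*a - 9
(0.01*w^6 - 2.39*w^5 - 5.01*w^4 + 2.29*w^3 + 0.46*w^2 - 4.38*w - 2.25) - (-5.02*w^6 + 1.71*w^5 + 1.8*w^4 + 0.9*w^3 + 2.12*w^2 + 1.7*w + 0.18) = 5.03*w^6 - 4.1*w^5 - 6.81*w^4 + 1.39*w^3 - 1.66*w^2 - 6.08*w - 2.43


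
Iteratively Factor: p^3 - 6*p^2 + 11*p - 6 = (p - 2)*(p^2 - 4*p + 3) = (p - 3)*(p - 2)*(p - 1)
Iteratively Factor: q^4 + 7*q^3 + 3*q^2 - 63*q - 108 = (q + 4)*(q^3 + 3*q^2 - 9*q - 27) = (q + 3)*(q + 4)*(q^2 - 9) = (q + 3)^2*(q + 4)*(q - 3)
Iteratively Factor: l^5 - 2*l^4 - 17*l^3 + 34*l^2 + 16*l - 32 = (l + 4)*(l^4 - 6*l^3 + 7*l^2 + 6*l - 8) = (l - 2)*(l + 4)*(l^3 - 4*l^2 - l + 4) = (l - 4)*(l - 2)*(l + 4)*(l^2 - 1) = (l - 4)*(l - 2)*(l - 1)*(l + 4)*(l + 1)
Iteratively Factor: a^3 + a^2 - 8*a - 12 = (a + 2)*(a^2 - a - 6) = (a + 2)^2*(a - 3)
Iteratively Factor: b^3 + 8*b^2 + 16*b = (b)*(b^2 + 8*b + 16) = b*(b + 4)*(b + 4)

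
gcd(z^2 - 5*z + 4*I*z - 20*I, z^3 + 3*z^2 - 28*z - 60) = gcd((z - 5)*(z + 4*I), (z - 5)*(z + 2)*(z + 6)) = z - 5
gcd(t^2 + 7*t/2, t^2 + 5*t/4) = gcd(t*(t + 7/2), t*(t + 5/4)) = t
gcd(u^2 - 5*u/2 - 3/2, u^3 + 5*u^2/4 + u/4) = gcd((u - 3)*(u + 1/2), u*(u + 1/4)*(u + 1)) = 1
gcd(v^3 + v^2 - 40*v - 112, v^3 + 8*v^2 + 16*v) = v^2 + 8*v + 16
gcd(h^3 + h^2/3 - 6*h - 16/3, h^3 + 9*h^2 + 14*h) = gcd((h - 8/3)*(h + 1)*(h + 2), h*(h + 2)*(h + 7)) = h + 2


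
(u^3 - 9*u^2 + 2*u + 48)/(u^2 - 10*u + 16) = (u^2 - u - 6)/(u - 2)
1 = 1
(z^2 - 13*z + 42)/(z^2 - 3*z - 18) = (z - 7)/(z + 3)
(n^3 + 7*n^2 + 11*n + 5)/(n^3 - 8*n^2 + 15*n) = (n^3 + 7*n^2 + 11*n + 5)/(n*(n^2 - 8*n + 15))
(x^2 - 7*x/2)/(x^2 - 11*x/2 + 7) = x/(x - 2)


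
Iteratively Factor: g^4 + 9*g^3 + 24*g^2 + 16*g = (g)*(g^3 + 9*g^2 + 24*g + 16) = g*(g + 4)*(g^2 + 5*g + 4) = g*(g + 1)*(g + 4)*(g + 4)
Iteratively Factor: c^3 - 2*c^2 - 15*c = (c - 5)*(c^2 + 3*c) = c*(c - 5)*(c + 3)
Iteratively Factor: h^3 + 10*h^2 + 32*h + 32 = (h + 4)*(h^2 + 6*h + 8) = (h + 2)*(h + 4)*(h + 4)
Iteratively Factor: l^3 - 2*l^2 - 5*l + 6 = (l - 3)*(l^2 + l - 2) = (l - 3)*(l - 1)*(l + 2)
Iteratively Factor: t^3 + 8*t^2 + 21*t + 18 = (t + 3)*(t^2 + 5*t + 6) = (t + 2)*(t + 3)*(t + 3)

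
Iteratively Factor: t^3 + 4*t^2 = (t)*(t^2 + 4*t) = t*(t + 4)*(t)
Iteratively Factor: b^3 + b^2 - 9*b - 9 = (b - 3)*(b^2 + 4*b + 3) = (b - 3)*(b + 1)*(b + 3)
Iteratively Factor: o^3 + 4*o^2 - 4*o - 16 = (o - 2)*(o^2 + 6*o + 8) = (o - 2)*(o + 2)*(o + 4)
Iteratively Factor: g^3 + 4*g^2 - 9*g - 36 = (g + 3)*(g^2 + g - 12) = (g + 3)*(g + 4)*(g - 3)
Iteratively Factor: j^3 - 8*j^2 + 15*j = (j)*(j^2 - 8*j + 15) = j*(j - 5)*(j - 3)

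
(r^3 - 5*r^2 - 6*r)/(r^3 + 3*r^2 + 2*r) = (r - 6)/(r + 2)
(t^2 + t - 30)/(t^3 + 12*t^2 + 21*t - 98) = (t^2 + t - 30)/(t^3 + 12*t^2 + 21*t - 98)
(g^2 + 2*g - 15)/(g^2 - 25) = (g - 3)/(g - 5)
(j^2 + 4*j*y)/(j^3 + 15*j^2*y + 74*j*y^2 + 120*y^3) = j/(j^2 + 11*j*y + 30*y^2)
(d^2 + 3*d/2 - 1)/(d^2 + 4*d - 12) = (d^2 + 3*d/2 - 1)/(d^2 + 4*d - 12)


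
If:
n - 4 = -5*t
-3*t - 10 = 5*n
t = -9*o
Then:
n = -31/11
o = -5/33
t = 15/11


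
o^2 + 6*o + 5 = (o + 1)*(o + 5)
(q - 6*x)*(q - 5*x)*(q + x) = q^3 - 10*q^2*x + 19*q*x^2 + 30*x^3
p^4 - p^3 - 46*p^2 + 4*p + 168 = (p - 7)*(p - 2)*(p + 2)*(p + 6)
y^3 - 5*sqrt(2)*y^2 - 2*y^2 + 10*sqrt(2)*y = y*(y - 2)*(y - 5*sqrt(2))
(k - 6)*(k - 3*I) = k^2 - 6*k - 3*I*k + 18*I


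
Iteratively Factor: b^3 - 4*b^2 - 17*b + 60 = (b - 3)*(b^2 - b - 20) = (b - 3)*(b + 4)*(b - 5)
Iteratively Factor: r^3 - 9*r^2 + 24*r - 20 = (r - 2)*(r^2 - 7*r + 10) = (r - 5)*(r - 2)*(r - 2)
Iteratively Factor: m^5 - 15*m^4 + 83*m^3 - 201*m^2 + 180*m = (m - 3)*(m^4 - 12*m^3 + 47*m^2 - 60*m) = (m - 5)*(m - 3)*(m^3 - 7*m^2 + 12*m) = m*(m - 5)*(m - 3)*(m^2 - 7*m + 12) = m*(m - 5)*(m - 4)*(m - 3)*(m - 3)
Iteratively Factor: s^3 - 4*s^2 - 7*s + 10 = (s - 5)*(s^2 + s - 2) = (s - 5)*(s + 2)*(s - 1)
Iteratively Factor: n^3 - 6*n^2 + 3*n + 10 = (n - 5)*(n^2 - n - 2) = (n - 5)*(n - 2)*(n + 1)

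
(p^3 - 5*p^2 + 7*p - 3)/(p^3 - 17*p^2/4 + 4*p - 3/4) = 4*(p - 1)/(4*p - 1)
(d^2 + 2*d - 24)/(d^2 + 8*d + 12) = (d - 4)/(d + 2)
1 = 1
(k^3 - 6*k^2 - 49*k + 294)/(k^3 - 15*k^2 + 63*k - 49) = (k^2 + k - 42)/(k^2 - 8*k + 7)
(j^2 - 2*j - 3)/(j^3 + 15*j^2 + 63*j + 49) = (j - 3)/(j^2 + 14*j + 49)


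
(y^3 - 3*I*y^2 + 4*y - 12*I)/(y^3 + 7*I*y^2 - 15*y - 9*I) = (y^3 - 3*I*y^2 + 4*y - 12*I)/(y^3 + 7*I*y^2 - 15*y - 9*I)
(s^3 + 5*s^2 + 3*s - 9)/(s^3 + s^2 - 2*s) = (s^2 + 6*s + 9)/(s*(s + 2))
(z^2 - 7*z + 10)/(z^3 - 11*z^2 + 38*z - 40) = 1/(z - 4)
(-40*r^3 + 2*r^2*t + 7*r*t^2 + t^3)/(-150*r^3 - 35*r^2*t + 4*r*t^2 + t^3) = (8*r^2 - 2*r*t - t^2)/(30*r^2 + r*t - t^2)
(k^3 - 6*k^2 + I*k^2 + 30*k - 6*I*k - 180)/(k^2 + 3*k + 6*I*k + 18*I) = (k^2 - k*(6 + 5*I) + 30*I)/(k + 3)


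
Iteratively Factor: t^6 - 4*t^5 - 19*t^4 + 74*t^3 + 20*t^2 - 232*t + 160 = (t + 2)*(t^5 - 6*t^4 - 7*t^3 + 88*t^2 - 156*t + 80) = (t - 1)*(t + 2)*(t^4 - 5*t^3 - 12*t^2 + 76*t - 80) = (t - 1)*(t + 2)*(t + 4)*(t^3 - 9*t^2 + 24*t - 20) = (t - 2)*(t - 1)*(t + 2)*(t + 4)*(t^2 - 7*t + 10) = (t - 5)*(t - 2)*(t - 1)*(t + 2)*(t + 4)*(t - 2)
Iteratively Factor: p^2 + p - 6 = (p - 2)*(p + 3)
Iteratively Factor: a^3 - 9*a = (a)*(a^2 - 9) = a*(a - 3)*(a + 3)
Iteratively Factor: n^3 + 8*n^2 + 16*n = (n + 4)*(n^2 + 4*n) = (n + 4)^2*(n)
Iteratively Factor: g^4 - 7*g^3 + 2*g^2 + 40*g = (g + 2)*(g^3 - 9*g^2 + 20*g) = (g - 4)*(g + 2)*(g^2 - 5*g) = g*(g - 4)*(g + 2)*(g - 5)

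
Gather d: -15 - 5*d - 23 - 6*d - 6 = -11*d - 44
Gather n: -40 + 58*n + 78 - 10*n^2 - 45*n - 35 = -10*n^2 + 13*n + 3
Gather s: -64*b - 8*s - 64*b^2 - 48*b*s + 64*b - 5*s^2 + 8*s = -64*b^2 - 48*b*s - 5*s^2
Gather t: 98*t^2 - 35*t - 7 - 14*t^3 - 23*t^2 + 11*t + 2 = -14*t^3 + 75*t^2 - 24*t - 5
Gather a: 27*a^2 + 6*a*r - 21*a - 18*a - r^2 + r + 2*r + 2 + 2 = 27*a^2 + a*(6*r - 39) - r^2 + 3*r + 4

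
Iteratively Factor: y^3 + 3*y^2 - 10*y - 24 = (y + 2)*(y^2 + y - 12) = (y - 3)*(y + 2)*(y + 4)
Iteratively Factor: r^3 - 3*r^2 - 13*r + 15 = (r - 5)*(r^2 + 2*r - 3) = (r - 5)*(r + 3)*(r - 1)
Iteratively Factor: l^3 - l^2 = (l)*(l^2 - l) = l^2*(l - 1)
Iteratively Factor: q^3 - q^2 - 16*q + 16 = (q - 4)*(q^2 + 3*q - 4) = (q - 4)*(q - 1)*(q + 4)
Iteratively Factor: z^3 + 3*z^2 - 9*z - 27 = (z + 3)*(z^2 - 9) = (z - 3)*(z + 3)*(z + 3)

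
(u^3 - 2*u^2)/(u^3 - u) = u*(u - 2)/(u^2 - 1)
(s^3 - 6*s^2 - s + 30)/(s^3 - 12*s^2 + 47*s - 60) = (s + 2)/(s - 4)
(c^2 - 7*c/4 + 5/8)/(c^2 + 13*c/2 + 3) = (8*c^2 - 14*c + 5)/(4*(2*c^2 + 13*c + 6))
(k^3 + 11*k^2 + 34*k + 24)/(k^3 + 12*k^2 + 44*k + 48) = (k + 1)/(k + 2)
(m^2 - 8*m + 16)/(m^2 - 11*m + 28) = (m - 4)/(m - 7)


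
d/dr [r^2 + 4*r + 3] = 2*r + 4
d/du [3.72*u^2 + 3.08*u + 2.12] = 7.44*u + 3.08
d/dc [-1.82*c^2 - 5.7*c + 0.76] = -3.64*c - 5.7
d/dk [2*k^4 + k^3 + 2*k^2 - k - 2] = 8*k^3 + 3*k^2 + 4*k - 1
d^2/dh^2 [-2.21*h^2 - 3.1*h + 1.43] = -4.42000000000000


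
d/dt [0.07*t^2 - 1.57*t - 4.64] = 0.14*t - 1.57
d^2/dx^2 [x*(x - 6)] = 2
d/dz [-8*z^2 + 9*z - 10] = 9 - 16*z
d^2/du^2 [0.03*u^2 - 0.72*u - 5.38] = 0.0600000000000000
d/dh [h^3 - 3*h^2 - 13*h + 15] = 3*h^2 - 6*h - 13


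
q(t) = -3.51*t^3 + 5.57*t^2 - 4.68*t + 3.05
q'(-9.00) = -957.87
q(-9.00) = 3055.13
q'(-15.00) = -2541.03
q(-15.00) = 13172.75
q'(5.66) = -278.96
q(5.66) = -481.44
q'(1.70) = -16.17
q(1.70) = -6.05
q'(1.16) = -5.93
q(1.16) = -0.36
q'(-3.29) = -155.31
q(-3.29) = 203.73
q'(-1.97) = -67.49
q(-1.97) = 60.72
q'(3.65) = -104.30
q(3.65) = -110.51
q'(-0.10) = -5.90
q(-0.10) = 3.58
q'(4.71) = -185.81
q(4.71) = -262.18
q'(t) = -10.53*t^2 + 11.14*t - 4.68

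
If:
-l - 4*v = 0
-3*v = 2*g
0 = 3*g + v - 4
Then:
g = 12/7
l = 32/7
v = -8/7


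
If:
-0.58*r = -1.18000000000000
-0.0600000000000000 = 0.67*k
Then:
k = -0.09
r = 2.03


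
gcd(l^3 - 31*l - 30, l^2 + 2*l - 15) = l + 5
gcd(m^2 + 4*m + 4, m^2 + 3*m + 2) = m + 2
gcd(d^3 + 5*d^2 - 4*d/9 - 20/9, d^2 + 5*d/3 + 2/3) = d + 2/3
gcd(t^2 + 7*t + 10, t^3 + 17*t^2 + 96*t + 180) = t + 5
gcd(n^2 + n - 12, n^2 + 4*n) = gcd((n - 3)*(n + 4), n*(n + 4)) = n + 4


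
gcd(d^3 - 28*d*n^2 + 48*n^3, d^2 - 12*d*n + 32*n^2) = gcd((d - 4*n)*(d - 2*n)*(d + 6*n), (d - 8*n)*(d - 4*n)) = d - 4*n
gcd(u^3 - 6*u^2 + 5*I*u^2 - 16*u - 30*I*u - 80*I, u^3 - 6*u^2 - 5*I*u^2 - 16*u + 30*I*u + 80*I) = u^2 - 6*u - 16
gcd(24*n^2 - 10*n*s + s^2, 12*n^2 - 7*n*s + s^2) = -4*n + s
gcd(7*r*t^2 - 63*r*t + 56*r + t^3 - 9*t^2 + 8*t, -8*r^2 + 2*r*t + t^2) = 1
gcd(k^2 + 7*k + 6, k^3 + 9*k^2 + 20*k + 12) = k^2 + 7*k + 6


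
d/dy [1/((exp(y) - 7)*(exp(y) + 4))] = (3 - 2*exp(y))*exp(y)/(exp(4*y) - 6*exp(3*y) - 47*exp(2*y) + 168*exp(y) + 784)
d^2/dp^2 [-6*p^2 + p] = -12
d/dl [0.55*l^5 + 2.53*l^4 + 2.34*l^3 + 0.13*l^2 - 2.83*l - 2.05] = 2.75*l^4 + 10.12*l^3 + 7.02*l^2 + 0.26*l - 2.83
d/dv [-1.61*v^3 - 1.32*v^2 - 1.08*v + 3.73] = -4.83*v^2 - 2.64*v - 1.08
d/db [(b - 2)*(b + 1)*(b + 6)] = 3*b^2 + 10*b - 8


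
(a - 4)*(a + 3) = a^2 - a - 12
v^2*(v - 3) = v^3 - 3*v^2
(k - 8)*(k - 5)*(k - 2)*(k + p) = k^4 + k^3*p - 15*k^3 - 15*k^2*p + 66*k^2 + 66*k*p - 80*k - 80*p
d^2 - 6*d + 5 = (d - 5)*(d - 1)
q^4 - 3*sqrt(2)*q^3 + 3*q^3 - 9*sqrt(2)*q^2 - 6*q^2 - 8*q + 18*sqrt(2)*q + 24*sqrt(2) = (q - 2)*(q + 1)*(q + 4)*(q - 3*sqrt(2))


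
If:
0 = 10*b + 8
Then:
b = -4/5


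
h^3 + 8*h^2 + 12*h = h*(h + 2)*(h + 6)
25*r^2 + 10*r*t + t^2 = (5*r + t)^2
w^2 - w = w*(w - 1)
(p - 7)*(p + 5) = p^2 - 2*p - 35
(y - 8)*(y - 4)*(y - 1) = y^3 - 13*y^2 + 44*y - 32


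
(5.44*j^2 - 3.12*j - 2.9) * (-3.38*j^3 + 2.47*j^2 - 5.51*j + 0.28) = -18.3872*j^5 + 23.9824*j^4 - 27.8788*j^3 + 11.5514*j^2 + 15.1054*j - 0.812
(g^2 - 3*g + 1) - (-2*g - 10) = g^2 - g + 11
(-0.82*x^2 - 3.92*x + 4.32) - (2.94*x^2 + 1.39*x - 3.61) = -3.76*x^2 - 5.31*x + 7.93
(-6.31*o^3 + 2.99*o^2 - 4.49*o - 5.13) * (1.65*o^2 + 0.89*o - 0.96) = -10.4115*o^5 - 0.682399999999999*o^4 + 1.3102*o^3 - 15.331*o^2 - 0.255299999999999*o + 4.9248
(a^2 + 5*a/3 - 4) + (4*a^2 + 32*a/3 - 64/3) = 5*a^2 + 37*a/3 - 76/3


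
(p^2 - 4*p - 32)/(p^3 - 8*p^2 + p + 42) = (p^2 - 4*p - 32)/(p^3 - 8*p^2 + p + 42)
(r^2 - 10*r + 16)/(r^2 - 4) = (r - 8)/(r + 2)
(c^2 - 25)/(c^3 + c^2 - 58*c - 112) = (c^2 - 25)/(c^3 + c^2 - 58*c - 112)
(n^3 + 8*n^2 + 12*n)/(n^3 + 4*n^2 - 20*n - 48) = n/(n - 4)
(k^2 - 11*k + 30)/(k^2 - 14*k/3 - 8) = 3*(k - 5)/(3*k + 4)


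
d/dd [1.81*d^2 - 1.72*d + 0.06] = 3.62*d - 1.72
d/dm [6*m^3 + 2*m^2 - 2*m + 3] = 18*m^2 + 4*m - 2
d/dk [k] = 1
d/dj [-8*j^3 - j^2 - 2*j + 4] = -24*j^2 - 2*j - 2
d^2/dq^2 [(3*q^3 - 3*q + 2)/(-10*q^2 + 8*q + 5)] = 6*(-14*q^3 - 320*q^2 + 235*q - 116)/(1000*q^6 - 2400*q^5 + 420*q^4 + 1888*q^3 - 210*q^2 - 600*q - 125)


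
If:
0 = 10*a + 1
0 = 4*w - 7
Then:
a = -1/10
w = 7/4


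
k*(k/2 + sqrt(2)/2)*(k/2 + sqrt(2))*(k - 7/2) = k^4/4 - 7*k^3/8 + 3*sqrt(2)*k^3/4 - 21*sqrt(2)*k^2/8 + k^2 - 7*k/2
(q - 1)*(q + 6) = q^2 + 5*q - 6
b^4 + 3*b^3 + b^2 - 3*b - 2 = (b - 1)*(b + 1)^2*(b + 2)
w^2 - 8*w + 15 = (w - 5)*(w - 3)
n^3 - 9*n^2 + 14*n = n*(n - 7)*(n - 2)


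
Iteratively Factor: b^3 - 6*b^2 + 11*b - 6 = (b - 3)*(b^2 - 3*b + 2) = (b - 3)*(b - 2)*(b - 1)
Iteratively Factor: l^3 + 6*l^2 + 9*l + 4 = (l + 1)*(l^2 + 5*l + 4) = (l + 1)*(l + 4)*(l + 1)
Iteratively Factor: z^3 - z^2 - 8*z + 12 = (z + 3)*(z^2 - 4*z + 4) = (z - 2)*(z + 3)*(z - 2)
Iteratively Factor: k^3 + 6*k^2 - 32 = (k + 4)*(k^2 + 2*k - 8) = (k + 4)^2*(k - 2)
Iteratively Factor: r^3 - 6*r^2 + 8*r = (r - 2)*(r^2 - 4*r) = (r - 4)*(r - 2)*(r)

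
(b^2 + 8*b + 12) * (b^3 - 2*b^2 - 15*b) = b^5 + 6*b^4 - 19*b^3 - 144*b^2 - 180*b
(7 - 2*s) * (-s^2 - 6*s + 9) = 2*s^3 + 5*s^2 - 60*s + 63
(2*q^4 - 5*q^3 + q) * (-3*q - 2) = -6*q^5 + 11*q^4 + 10*q^3 - 3*q^2 - 2*q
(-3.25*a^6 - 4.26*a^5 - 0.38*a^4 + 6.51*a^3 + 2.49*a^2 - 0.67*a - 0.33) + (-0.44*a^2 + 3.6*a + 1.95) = -3.25*a^6 - 4.26*a^5 - 0.38*a^4 + 6.51*a^3 + 2.05*a^2 + 2.93*a + 1.62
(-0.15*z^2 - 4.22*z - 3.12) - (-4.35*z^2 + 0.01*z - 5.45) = 4.2*z^2 - 4.23*z + 2.33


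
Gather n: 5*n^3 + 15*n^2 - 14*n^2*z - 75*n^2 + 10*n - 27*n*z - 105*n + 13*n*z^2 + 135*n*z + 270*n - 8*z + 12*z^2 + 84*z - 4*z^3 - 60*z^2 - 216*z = 5*n^3 + n^2*(-14*z - 60) + n*(13*z^2 + 108*z + 175) - 4*z^3 - 48*z^2 - 140*z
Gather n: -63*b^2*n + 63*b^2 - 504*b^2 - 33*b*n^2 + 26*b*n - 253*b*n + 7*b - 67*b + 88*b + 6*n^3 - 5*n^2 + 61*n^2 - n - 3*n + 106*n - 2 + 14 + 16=-441*b^2 + 28*b + 6*n^3 + n^2*(56 - 33*b) + n*(-63*b^2 - 227*b + 102) + 28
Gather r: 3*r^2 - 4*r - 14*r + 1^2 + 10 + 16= 3*r^2 - 18*r + 27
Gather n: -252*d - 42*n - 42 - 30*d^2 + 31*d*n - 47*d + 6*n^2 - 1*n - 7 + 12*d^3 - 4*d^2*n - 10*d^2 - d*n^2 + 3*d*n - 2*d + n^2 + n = 12*d^3 - 40*d^2 - 301*d + n^2*(7 - d) + n*(-4*d^2 + 34*d - 42) - 49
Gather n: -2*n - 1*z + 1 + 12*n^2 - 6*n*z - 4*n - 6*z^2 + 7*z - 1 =12*n^2 + n*(-6*z - 6) - 6*z^2 + 6*z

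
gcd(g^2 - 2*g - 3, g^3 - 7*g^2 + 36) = g - 3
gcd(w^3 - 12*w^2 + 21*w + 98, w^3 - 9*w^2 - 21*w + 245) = w^2 - 14*w + 49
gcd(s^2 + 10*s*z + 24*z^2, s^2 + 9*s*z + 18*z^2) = s + 6*z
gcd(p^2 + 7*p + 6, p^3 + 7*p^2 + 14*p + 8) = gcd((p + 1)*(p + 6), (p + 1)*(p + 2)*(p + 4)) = p + 1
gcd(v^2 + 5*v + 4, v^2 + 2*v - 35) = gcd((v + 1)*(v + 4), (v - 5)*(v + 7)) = 1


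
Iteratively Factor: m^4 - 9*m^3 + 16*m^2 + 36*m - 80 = (m - 2)*(m^3 - 7*m^2 + 2*m + 40) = (m - 2)*(m + 2)*(m^2 - 9*m + 20) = (m - 5)*(m - 2)*(m + 2)*(m - 4)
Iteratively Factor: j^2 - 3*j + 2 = (j - 2)*(j - 1)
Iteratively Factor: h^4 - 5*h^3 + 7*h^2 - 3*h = (h - 1)*(h^3 - 4*h^2 + 3*h) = (h - 1)^2*(h^2 - 3*h) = (h - 3)*(h - 1)^2*(h)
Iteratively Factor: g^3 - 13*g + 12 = (g + 4)*(g^2 - 4*g + 3) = (g - 1)*(g + 4)*(g - 3)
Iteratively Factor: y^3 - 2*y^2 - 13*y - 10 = (y - 5)*(y^2 + 3*y + 2) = (y - 5)*(y + 2)*(y + 1)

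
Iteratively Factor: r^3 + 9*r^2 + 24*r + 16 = (r + 1)*(r^2 + 8*r + 16) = (r + 1)*(r + 4)*(r + 4)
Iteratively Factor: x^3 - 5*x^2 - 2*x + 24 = (x - 3)*(x^2 - 2*x - 8) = (x - 3)*(x + 2)*(x - 4)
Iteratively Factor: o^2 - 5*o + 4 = (o - 1)*(o - 4)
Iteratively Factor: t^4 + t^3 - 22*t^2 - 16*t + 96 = (t - 2)*(t^3 + 3*t^2 - 16*t - 48) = (t - 2)*(t + 4)*(t^2 - t - 12) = (t - 2)*(t + 3)*(t + 4)*(t - 4)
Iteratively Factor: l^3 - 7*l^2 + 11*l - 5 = (l - 1)*(l^2 - 6*l + 5) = (l - 1)^2*(l - 5)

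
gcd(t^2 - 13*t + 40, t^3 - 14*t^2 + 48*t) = t - 8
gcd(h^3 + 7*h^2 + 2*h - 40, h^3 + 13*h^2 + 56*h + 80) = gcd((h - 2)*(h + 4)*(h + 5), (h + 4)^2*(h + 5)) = h^2 + 9*h + 20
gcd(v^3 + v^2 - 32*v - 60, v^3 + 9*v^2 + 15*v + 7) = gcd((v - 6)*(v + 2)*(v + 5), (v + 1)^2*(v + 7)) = 1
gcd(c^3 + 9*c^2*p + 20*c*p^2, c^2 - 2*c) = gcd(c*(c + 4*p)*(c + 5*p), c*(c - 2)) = c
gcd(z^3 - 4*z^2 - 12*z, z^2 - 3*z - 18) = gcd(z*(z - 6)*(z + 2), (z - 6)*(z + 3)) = z - 6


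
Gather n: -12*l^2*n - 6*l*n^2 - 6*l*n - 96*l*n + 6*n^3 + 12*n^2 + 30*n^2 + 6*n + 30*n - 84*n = 6*n^3 + n^2*(42 - 6*l) + n*(-12*l^2 - 102*l - 48)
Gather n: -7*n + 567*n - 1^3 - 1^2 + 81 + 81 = 560*n + 160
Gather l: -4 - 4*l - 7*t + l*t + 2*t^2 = l*(t - 4) + 2*t^2 - 7*t - 4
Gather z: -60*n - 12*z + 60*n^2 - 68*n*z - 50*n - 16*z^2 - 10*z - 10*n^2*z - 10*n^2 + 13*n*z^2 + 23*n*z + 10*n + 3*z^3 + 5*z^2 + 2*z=50*n^2 - 100*n + 3*z^3 + z^2*(13*n - 11) + z*(-10*n^2 - 45*n - 20)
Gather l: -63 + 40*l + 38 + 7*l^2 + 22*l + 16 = 7*l^2 + 62*l - 9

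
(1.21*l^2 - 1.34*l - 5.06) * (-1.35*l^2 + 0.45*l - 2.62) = -1.6335*l^4 + 2.3535*l^3 + 3.0578*l^2 + 1.2338*l + 13.2572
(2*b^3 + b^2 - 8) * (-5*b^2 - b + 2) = -10*b^5 - 7*b^4 + 3*b^3 + 42*b^2 + 8*b - 16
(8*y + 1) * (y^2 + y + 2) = 8*y^3 + 9*y^2 + 17*y + 2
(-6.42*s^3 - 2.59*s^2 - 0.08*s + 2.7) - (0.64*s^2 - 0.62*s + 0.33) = -6.42*s^3 - 3.23*s^2 + 0.54*s + 2.37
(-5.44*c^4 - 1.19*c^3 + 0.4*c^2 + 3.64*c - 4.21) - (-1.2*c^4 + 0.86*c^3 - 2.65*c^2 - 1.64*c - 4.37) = -4.24*c^4 - 2.05*c^3 + 3.05*c^2 + 5.28*c + 0.16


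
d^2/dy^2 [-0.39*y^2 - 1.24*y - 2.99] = -0.780000000000000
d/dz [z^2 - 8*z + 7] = 2*z - 8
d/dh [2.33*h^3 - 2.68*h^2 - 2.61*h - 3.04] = 6.99*h^2 - 5.36*h - 2.61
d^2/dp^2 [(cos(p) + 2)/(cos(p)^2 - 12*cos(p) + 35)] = (-9*(1 - cos(2*p))^2*cos(p)/4 - 5*(1 - cos(2*p))^2 - 4411*cos(p)/2 - 228*cos(2*p) + 69*cos(3*p) + cos(5*p)/2 + 1068)/((cos(p) - 7)^3*(cos(p) - 5)^3)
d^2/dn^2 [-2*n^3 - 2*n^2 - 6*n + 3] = -12*n - 4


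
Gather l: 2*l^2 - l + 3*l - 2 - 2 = 2*l^2 + 2*l - 4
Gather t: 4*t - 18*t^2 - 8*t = -18*t^2 - 4*t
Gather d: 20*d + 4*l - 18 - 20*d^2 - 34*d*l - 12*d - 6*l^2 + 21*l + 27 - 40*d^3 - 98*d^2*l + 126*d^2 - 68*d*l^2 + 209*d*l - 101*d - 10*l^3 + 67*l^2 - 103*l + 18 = -40*d^3 + d^2*(106 - 98*l) + d*(-68*l^2 + 175*l - 93) - 10*l^3 + 61*l^2 - 78*l + 27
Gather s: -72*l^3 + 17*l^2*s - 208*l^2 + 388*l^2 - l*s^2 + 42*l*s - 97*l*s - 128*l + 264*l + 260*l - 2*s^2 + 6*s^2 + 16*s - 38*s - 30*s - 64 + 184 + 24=-72*l^3 + 180*l^2 + 396*l + s^2*(4 - l) + s*(17*l^2 - 55*l - 52) + 144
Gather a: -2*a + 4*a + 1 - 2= 2*a - 1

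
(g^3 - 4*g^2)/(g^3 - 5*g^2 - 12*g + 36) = g^2*(g - 4)/(g^3 - 5*g^2 - 12*g + 36)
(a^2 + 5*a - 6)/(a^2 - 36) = (a - 1)/(a - 6)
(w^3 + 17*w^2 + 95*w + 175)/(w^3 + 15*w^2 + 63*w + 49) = (w^2 + 10*w + 25)/(w^2 + 8*w + 7)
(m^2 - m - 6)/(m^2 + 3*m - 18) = (m + 2)/(m + 6)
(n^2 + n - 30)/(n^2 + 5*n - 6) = (n - 5)/(n - 1)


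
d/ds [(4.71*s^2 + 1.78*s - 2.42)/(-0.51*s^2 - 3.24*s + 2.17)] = (-14.3526*s^2 + 17.973*s - 3.9782)/(0.2601*s^4 + 3.3048*s^3 + 8.2842*s^2 - 14.0616*s + 4.7089)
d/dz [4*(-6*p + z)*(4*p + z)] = -8*p + 8*z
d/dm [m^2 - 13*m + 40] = 2*m - 13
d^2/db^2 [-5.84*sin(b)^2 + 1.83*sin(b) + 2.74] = -1.83*sin(b) - 11.68*cos(2*b)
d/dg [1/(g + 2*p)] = -1/(g + 2*p)^2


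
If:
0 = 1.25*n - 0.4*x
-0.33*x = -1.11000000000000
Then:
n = 1.08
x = 3.36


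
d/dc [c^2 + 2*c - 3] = 2*c + 2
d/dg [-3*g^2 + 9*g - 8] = 9 - 6*g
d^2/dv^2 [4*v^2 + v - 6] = 8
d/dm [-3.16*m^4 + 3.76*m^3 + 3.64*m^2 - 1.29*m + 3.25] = -12.64*m^3 + 11.28*m^2 + 7.28*m - 1.29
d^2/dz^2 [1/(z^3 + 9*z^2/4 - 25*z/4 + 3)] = 8*(-3*(4*z + 3)*(4*z^3 + 9*z^2 - 25*z + 12) + (12*z^2 + 18*z - 25)^2)/(4*z^3 + 9*z^2 - 25*z + 12)^3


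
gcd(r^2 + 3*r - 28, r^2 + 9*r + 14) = r + 7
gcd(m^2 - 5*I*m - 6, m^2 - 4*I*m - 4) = m - 2*I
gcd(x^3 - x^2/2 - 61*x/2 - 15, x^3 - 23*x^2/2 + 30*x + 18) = x^2 - 11*x/2 - 3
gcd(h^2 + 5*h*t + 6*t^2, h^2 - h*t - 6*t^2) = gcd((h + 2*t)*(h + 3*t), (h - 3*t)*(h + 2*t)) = h + 2*t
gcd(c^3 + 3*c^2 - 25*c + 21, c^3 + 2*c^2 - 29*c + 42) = c^2 + 4*c - 21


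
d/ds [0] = 0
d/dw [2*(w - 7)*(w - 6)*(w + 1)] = 6*w^2 - 48*w + 58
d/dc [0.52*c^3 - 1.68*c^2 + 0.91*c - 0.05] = 1.56*c^2 - 3.36*c + 0.91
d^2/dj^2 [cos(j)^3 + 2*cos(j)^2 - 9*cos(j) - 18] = 33*cos(j)/4 - 4*cos(2*j) - 9*cos(3*j)/4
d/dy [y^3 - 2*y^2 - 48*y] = 3*y^2 - 4*y - 48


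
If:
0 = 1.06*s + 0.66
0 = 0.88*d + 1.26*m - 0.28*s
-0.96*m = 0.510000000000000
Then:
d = 0.56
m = -0.53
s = -0.62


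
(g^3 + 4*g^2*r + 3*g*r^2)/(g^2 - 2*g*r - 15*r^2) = g*(-g - r)/(-g + 5*r)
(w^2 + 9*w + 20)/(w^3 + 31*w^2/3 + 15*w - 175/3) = 3*(w + 4)/(3*w^2 + 16*w - 35)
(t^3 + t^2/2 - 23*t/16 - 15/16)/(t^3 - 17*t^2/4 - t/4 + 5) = (t + 3/4)/(t - 4)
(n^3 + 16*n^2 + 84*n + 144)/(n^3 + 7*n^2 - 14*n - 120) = (n^2 + 10*n + 24)/(n^2 + n - 20)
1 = 1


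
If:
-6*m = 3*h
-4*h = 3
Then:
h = -3/4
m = 3/8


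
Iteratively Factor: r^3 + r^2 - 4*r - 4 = (r + 1)*(r^2 - 4) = (r + 1)*(r + 2)*(r - 2)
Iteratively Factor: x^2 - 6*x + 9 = (x - 3)*(x - 3)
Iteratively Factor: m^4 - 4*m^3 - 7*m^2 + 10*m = (m - 5)*(m^3 + m^2 - 2*m) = (m - 5)*(m - 1)*(m^2 + 2*m) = m*(m - 5)*(m - 1)*(m + 2)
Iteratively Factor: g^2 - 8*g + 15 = (g - 3)*(g - 5)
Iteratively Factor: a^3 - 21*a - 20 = (a - 5)*(a^2 + 5*a + 4) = (a - 5)*(a + 4)*(a + 1)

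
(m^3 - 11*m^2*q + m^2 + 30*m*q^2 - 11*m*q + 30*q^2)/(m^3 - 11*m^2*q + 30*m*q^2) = (m + 1)/m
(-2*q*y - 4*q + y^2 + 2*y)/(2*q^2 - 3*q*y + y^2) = (y + 2)/(-q + y)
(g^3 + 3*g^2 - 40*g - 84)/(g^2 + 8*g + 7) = (g^2 - 4*g - 12)/(g + 1)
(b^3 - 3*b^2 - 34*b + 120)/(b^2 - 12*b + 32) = (b^2 + b - 30)/(b - 8)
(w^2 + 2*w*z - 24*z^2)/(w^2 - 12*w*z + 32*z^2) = (-w - 6*z)/(-w + 8*z)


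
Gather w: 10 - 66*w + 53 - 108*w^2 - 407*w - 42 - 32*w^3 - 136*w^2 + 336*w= -32*w^3 - 244*w^2 - 137*w + 21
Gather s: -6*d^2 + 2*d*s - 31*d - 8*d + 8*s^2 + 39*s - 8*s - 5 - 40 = -6*d^2 - 39*d + 8*s^2 + s*(2*d + 31) - 45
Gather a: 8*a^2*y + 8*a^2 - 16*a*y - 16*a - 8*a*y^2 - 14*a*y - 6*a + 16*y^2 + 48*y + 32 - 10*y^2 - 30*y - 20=a^2*(8*y + 8) + a*(-8*y^2 - 30*y - 22) + 6*y^2 + 18*y + 12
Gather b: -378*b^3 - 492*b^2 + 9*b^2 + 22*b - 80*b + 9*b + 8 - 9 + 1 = -378*b^3 - 483*b^2 - 49*b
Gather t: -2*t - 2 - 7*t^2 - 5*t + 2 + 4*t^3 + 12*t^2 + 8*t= 4*t^3 + 5*t^2 + t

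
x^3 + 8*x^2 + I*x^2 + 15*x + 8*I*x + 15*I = (x + 3)*(x + 5)*(x + I)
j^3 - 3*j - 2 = (j - 2)*(j + 1)^2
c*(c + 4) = c^2 + 4*c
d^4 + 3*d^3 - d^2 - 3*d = d*(d - 1)*(d + 1)*(d + 3)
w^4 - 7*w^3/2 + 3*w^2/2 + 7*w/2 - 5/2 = (w - 5/2)*(w - 1)^2*(w + 1)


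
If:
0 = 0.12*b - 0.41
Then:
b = 3.42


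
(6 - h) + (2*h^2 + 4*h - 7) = 2*h^2 + 3*h - 1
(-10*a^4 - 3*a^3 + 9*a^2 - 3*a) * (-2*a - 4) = 20*a^5 + 46*a^4 - 6*a^3 - 30*a^2 + 12*a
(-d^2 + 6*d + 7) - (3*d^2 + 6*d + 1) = 6 - 4*d^2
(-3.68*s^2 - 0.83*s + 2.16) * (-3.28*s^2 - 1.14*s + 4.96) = 12.0704*s^4 + 6.9176*s^3 - 24.3914*s^2 - 6.5792*s + 10.7136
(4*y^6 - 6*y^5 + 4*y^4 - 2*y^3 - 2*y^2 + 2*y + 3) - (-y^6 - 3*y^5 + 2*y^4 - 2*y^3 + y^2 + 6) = 5*y^6 - 3*y^5 + 2*y^4 - 3*y^2 + 2*y - 3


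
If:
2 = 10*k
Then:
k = 1/5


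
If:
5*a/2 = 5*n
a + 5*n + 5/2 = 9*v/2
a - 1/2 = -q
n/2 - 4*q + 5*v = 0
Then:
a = -28/293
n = -14/293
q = 349/586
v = 141/293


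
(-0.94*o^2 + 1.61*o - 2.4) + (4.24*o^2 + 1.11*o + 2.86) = 3.3*o^2 + 2.72*o + 0.46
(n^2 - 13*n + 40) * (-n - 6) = -n^3 + 7*n^2 + 38*n - 240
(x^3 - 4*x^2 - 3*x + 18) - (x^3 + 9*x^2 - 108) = -13*x^2 - 3*x + 126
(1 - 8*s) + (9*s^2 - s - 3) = 9*s^2 - 9*s - 2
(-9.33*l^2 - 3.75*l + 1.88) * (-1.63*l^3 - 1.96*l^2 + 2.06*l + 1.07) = 15.2079*l^5 + 24.3993*l^4 - 14.9342*l^3 - 21.3929*l^2 - 0.1397*l + 2.0116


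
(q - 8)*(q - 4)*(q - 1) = q^3 - 13*q^2 + 44*q - 32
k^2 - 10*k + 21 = (k - 7)*(k - 3)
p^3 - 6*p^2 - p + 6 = (p - 6)*(p - 1)*(p + 1)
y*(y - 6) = y^2 - 6*y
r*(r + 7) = r^2 + 7*r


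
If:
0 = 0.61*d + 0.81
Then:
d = -1.33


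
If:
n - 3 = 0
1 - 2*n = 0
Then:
No Solution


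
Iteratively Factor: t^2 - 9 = (t + 3)*(t - 3)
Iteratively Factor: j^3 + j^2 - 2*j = (j)*(j^2 + j - 2) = j*(j + 2)*(j - 1)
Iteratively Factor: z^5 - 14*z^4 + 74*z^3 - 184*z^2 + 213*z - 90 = (z - 3)*(z^4 - 11*z^3 + 41*z^2 - 61*z + 30) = (z - 3)*(z - 2)*(z^3 - 9*z^2 + 23*z - 15) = (z - 5)*(z - 3)*(z - 2)*(z^2 - 4*z + 3) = (z - 5)*(z - 3)*(z - 2)*(z - 1)*(z - 3)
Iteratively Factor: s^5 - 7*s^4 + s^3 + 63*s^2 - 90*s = (s - 3)*(s^4 - 4*s^3 - 11*s^2 + 30*s) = s*(s - 3)*(s^3 - 4*s^2 - 11*s + 30) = s*(s - 3)*(s - 2)*(s^2 - 2*s - 15) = s*(s - 3)*(s - 2)*(s + 3)*(s - 5)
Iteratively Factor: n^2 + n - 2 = (n - 1)*(n + 2)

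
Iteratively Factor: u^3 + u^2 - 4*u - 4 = (u + 1)*(u^2 - 4) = (u + 1)*(u + 2)*(u - 2)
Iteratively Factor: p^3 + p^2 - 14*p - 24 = (p + 3)*(p^2 - 2*p - 8) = (p - 4)*(p + 3)*(p + 2)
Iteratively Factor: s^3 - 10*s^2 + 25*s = (s)*(s^2 - 10*s + 25) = s*(s - 5)*(s - 5)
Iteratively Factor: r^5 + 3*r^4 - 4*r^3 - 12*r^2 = (r)*(r^4 + 3*r^3 - 4*r^2 - 12*r) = r^2*(r^3 + 3*r^2 - 4*r - 12) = r^2*(r + 2)*(r^2 + r - 6) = r^2*(r + 2)*(r + 3)*(r - 2)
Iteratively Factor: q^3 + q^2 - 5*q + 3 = (q - 1)*(q^2 + 2*q - 3) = (q - 1)*(q + 3)*(q - 1)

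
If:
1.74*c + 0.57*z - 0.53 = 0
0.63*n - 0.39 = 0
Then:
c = 0.304597701149425 - 0.327586206896552*z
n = 0.62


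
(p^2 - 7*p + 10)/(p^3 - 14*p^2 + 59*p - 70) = 1/(p - 7)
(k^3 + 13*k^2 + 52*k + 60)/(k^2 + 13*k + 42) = (k^2 + 7*k + 10)/(k + 7)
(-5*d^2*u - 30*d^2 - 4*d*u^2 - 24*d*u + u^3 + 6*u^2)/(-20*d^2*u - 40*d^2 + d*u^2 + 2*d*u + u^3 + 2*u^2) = (-5*d^2*u - 30*d^2 - 4*d*u^2 - 24*d*u + u^3 + 6*u^2)/(-20*d^2*u - 40*d^2 + d*u^2 + 2*d*u + u^3 + 2*u^2)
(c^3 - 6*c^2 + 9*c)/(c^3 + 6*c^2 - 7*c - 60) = c*(c - 3)/(c^2 + 9*c + 20)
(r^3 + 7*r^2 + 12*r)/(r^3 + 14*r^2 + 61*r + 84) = r/(r + 7)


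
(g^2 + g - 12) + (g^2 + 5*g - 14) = 2*g^2 + 6*g - 26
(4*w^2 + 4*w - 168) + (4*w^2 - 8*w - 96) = 8*w^2 - 4*w - 264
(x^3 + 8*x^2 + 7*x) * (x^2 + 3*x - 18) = x^5 + 11*x^4 + 13*x^3 - 123*x^2 - 126*x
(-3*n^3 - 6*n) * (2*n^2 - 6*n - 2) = -6*n^5 + 18*n^4 - 6*n^3 + 36*n^2 + 12*n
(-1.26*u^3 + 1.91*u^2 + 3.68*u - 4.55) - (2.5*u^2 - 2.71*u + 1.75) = -1.26*u^3 - 0.59*u^2 + 6.39*u - 6.3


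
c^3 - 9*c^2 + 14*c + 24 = (c - 6)*(c - 4)*(c + 1)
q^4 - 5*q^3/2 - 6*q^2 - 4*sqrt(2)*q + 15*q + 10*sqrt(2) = (q - 5/2)*(q - 2*sqrt(2))*(q + sqrt(2))^2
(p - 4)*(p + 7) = p^2 + 3*p - 28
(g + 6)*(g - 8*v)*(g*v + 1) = g^3*v - 8*g^2*v^2 + 6*g^2*v + g^2 - 48*g*v^2 - 8*g*v + 6*g - 48*v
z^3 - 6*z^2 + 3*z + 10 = (z - 5)*(z - 2)*(z + 1)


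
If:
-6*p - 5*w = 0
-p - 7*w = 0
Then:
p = 0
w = 0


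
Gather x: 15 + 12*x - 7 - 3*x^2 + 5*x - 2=-3*x^2 + 17*x + 6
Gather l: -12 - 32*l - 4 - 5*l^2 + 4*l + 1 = -5*l^2 - 28*l - 15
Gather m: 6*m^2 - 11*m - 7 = 6*m^2 - 11*m - 7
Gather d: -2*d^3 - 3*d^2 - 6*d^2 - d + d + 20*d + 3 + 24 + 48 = -2*d^3 - 9*d^2 + 20*d + 75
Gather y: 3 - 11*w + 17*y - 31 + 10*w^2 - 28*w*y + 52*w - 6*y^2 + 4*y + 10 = 10*w^2 + 41*w - 6*y^2 + y*(21 - 28*w) - 18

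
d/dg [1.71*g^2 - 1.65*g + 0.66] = 3.42*g - 1.65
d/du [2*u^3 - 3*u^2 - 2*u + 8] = 6*u^2 - 6*u - 2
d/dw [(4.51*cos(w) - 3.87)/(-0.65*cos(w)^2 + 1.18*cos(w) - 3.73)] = (-2.9315*cos(w)^2 + 5.031*cos(w) + 12.2557)*sin(w)/(0.4225*cos(w)^4 - 1.534*cos(w)^3 + 6.2414*cos(w)^2 - 8.8028*cos(w) + 13.9129)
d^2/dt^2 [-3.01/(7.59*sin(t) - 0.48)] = (173.400381*sin(t)^2 + 10.966032*sin(t) - 346.800762)/(7.59*sin(t) - 0.48)^3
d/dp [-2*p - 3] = -2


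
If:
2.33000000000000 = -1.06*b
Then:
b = -2.20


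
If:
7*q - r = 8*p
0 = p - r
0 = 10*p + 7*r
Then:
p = 0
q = 0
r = 0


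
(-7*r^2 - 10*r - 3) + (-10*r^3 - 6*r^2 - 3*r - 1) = -10*r^3 - 13*r^2 - 13*r - 4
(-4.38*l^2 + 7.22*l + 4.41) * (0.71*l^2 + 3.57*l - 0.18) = -3.1098*l^4 - 10.5104*l^3 + 29.6949*l^2 + 14.4441*l - 0.7938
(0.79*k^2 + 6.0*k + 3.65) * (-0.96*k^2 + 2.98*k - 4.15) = -0.7584*k^4 - 3.4058*k^3 + 11.0975*k^2 - 14.023*k - 15.1475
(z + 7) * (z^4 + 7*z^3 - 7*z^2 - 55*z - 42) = z^5 + 14*z^4 + 42*z^3 - 104*z^2 - 427*z - 294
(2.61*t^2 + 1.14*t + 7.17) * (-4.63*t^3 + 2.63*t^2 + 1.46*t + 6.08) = -12.0843*t^5 + 1.5861*t^4 - 26.3883*t^3 + 36.3903*t^2 + 17.3994*t + 43.5936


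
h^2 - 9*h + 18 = (h - 6)*(h - 3)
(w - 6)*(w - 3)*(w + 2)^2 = w^4 - 5*w^3 - 14*w^2 + 36*w + 72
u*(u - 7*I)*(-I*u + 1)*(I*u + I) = u^4 + u^3 - 6*I*u^3 + 7*u^2 - 6*I*u^2 + 7*u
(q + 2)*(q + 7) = q^2 + 9*q + 14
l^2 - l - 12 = (l - 4)*(l + 3)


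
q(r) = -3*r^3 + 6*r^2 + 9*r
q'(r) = -9*r^2 + 12*r + 9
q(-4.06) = 263.13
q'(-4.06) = -188.07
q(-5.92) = 779.42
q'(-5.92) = -377.46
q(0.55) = 6.27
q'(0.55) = 12.88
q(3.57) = -27.90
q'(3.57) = -62.86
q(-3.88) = 230.64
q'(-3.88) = -173.05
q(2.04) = 17.86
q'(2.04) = -3.97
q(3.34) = -14.79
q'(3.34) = -51.32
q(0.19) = 1.91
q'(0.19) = 10.96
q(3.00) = 0.00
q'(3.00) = -36.00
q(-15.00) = 11340.00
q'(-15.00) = -2196.00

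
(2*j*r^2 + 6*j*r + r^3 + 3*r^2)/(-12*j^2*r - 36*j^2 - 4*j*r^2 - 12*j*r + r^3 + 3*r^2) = r/(-6*j + r)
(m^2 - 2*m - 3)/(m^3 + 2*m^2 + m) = (m - 3)/(m*(m + 1))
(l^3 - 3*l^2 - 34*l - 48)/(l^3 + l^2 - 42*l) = (l^3 - 3*l^2 - 34*l - 48)/(l*(l^2 + l - 42))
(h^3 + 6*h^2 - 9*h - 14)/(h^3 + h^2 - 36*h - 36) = (h^2 + 5*h - 14)/(h^2 - 36)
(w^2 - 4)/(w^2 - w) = (w^2 - 4)/(w*(w - 1))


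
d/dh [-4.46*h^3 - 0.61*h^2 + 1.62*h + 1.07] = -13.38*h^2 - 1.22*h + 1.62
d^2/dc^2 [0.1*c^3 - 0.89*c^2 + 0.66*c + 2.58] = 0.6*c - 1.78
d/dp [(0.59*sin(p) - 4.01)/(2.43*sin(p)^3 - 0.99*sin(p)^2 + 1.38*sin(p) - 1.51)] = (-2.8674*sin(p)^3 + 29.817*sin(p)^2 - 7.9398*sin(p) + 4.6429)*cos(p)/(5.9049*sin(p)^6 - 4.8114*sin(p)^5 + 7.6869*sin(p)^4 - 10.071*sin(p)^3 + 4.8942*sin(p)^2 - 4.1676*sin(p) + 2.2801)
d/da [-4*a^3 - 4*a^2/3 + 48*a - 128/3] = -12*a^2 - 8*a/3 + 48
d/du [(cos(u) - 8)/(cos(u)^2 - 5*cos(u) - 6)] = (cos(u)^2 - 16*cos(u) + 46)*sin(u)/(sin(u)^2 + 5*cos(u) + 5)^2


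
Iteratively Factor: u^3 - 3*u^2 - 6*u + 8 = (u - 1)*(u^2 - 2*u - 8) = (u - 1)*(u + 2)*(u - 4)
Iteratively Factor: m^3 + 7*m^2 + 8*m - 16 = (m + 4)*(m^2 + 3*m - 4) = (m - 1)*(m + 4)*(m + 4)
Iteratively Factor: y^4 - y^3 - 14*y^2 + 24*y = (y - 2)*(y^3 + y^2 - 12*y) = (y - 2)*(y + 4)*(y^2 - 3*y) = y*(y - 2)*(y + 4)*(y - 3)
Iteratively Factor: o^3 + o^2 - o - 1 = (o + 1)*(o^2 - 1) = (o + 1)^2*(o - 1)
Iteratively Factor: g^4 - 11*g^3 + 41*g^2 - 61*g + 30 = (g - 2)*(g^3 - 9*g^2 + 23*g - 15) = (g - 2)*(g - 1)*(g^2 - 8*g + 15) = (g - 3)*(g - 2)*(g - 1)*(g - 5)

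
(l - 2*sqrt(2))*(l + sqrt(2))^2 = l^3 - 6*l - 4*sqrt(2)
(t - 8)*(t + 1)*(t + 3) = t^3 - 4*t^2 - 29*t - 24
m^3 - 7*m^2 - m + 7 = (m - 7)*(m - 1)*(m + 1)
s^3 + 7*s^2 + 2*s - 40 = (s - 2)*(s + 4)*(s + 5)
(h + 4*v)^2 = h^2 + 8*h*v + 16*v^2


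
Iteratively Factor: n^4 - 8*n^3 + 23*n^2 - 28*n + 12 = (n - 2)*(n^3 - 6*n^2 + 11*n - 6) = (n - 2)*(n - 1)*(n^2 - 5*n + 6) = (n - 3)*(n - 2)*(n - 1)*(n - 2)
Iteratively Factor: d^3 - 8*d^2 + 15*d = (d - 5)*(d^2 - 3*d) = d*(d - 5)*(d - 3)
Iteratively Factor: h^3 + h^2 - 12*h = (h)*(h^2 + h - 12) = h*(h - 3)*(h + 4)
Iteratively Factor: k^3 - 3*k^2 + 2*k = (k)*(k^2 - 3*k + 2) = k*(k - 2)*(k - 1)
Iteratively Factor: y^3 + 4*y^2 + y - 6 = (y + 2)*(y^2 + 2*y - 3) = (y - 1)*(y + 2)*(y + 3)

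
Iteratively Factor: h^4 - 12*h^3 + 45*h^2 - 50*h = (h)*(h^3 - 12*h^2 + 45*h - 50) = h*(h - 5)*(h^2 - 7*h + 10) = h*(h - 5)^2*(h - 2)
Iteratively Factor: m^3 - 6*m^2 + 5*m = (m - 1)*(m^2 - 5*m) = (m - 5)*(m - 1)*(m)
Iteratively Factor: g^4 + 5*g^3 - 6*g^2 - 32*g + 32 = (g - 1)*(g^3 + 6*g^2 - 32) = (g - 2)*(g - 1)*(g^2 + 8*g + 16) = (g - 2)*(g - 1)*(g + 4)*(g + 4)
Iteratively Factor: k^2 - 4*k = (k)*(k - 4)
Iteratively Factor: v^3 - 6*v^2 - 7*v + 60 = (v + 3)*(v^2 - 9*v + 20) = (v - 5)*(v + 3)*(v - 4)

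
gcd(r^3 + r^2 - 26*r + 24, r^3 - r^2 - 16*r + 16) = r^2 - 5*r + 4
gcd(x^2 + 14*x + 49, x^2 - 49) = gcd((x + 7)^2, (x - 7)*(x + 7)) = x + 7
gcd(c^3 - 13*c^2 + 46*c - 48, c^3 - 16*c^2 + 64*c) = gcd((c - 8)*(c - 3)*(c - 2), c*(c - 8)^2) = c - 8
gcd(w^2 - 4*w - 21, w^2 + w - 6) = w + 3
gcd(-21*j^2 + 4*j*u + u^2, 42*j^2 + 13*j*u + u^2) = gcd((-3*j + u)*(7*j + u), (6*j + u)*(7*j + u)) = 7*j + u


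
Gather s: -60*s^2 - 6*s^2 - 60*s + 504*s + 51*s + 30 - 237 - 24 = -66*s^2 + 495*s - 231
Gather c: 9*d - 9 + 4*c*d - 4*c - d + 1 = c*(4*d - 4) + 8*d - 8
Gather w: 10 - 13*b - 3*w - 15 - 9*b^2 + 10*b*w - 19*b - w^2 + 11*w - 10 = -9*b^2 - 32*b - w^2 + w*(10*b + 8) - 15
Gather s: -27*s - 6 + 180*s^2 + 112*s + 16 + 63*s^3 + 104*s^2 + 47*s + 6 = 63*s^3 + 284*s^2 + 132*s + 16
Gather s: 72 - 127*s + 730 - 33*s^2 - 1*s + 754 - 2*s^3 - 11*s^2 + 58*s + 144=-2*s^3 - 44*s^2 - 70*s + 1700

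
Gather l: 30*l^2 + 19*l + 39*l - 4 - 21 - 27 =30*l^2 + 58*l - 52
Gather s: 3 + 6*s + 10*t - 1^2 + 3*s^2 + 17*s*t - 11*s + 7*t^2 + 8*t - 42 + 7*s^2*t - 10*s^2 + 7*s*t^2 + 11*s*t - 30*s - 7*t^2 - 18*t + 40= s^2*(7*t - 7) + s*(7*t^2 + 28*t - 35)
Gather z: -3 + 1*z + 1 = z - 2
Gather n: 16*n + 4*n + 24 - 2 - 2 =20*n + 20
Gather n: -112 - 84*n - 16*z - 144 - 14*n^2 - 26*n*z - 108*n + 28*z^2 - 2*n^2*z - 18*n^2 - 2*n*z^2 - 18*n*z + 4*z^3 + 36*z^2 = n^2*(-2*z - 32) + n*(-2*z^2 - 44*z - 192) + 4*z^3 + 64*z^2 - 16*z - 256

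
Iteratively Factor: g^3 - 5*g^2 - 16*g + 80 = (g - 4)*(g^2 - g - 20) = (g - 5)*(g - 4)*(g + 4)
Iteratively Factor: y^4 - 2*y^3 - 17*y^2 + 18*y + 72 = (y - 3)*(y^3 + y^2 - 14*y - 24) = (y - 3)*(y + 3)*(y^2 - 2*y - 8) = (y - 3)*(y + 2)*(y + 3)*(y - 4)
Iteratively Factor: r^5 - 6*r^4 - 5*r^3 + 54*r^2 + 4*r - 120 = (r - 2)*(r^4 - 4*r^3 - 13*r^2 + 28*r + 60) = (r - 2)*(r + 2)*(r^3 - 6*r^2 - r + 30) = (r - 2)*(r + 2)^2*(r^2 - 8*r + 15) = (r - 3)*(r - 2)*(r + 2)^2*(r - 5)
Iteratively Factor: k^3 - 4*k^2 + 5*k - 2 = (k - 2)*(k^2 - 2*k + 1) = (k - 2)*(k - 1)*(k - 1)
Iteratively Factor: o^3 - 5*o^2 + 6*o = (o - 2)*(o^2 - 3*o) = (o - 3)*(o - 2)*(o)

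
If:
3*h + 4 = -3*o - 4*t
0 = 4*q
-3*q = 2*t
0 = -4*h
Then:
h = 0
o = -4/3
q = 0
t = 0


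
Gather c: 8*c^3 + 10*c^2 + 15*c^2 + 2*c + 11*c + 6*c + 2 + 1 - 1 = 8*c^3 + 25*c^2 + 19*c + 2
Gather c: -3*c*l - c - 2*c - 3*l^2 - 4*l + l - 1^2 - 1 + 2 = c*(-3*l - 3) - 3*l^2 - 3*l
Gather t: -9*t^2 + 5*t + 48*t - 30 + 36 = -9*t^2 + 53*t + 6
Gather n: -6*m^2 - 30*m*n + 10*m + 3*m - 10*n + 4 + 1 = -6*m^2 + 13*m + n*(-30*m - 10) + 5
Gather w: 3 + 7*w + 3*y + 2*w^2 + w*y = 2*w^2 + w*(y + 7) + 3*y + 3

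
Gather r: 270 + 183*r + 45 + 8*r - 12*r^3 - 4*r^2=-12*r^3 - 4*r^2 + 191*r + 315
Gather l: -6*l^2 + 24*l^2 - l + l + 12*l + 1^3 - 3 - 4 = 18*l^2 + 12*l - 6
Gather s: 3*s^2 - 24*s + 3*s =3*s^2 - 21*s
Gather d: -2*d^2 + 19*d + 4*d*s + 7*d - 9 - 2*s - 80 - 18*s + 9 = -2*d^2 + d*(4*s + 26) - 20*s - 80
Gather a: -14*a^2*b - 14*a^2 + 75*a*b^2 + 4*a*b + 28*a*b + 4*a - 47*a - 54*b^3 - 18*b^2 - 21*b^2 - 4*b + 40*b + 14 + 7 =a^2*(-14*b - 14) + a*(75*b^2 + 32*b - 43) - 54*b^3 - 39*b^2 + 36*b + 21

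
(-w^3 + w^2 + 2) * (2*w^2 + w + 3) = -2*w^5 + w^4 - 2*w^3 + 7*w^2 + 2*w + 6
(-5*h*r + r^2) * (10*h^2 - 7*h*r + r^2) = -50*h^3*r + 45*h^2*r^2 - 12*h*r^3 + r^4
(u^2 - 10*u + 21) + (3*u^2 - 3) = 4*u^2 - 10*u + 18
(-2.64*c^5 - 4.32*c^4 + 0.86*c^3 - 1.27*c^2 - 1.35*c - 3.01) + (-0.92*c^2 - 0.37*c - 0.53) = -2.64*c^5 - 4.32*c^4 + 0.86*c^3 - 2.19*c^2 - 1.72*c - 3.54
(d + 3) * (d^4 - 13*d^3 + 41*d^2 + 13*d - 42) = d^5 - 10*d^4 + 2*d^3 + 136*d^2 - 3*d - 126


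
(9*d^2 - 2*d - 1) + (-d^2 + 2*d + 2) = 8*d^2 + 1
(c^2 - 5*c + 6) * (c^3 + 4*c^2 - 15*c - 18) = c^5 - c^4 - 29*c^3 + 81*c^2 - 108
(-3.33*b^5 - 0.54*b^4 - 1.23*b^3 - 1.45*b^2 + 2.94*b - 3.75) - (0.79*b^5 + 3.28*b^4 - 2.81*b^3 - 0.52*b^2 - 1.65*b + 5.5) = -4.12*b^5 - 3.82*b^4 + 1.58*b^3 - 0.93*b^2 + 4.59*b - 9.25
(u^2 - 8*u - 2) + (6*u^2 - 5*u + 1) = 7*u^2 - 13*u - 1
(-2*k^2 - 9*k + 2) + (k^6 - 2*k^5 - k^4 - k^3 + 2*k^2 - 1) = k^6 - 2*k^5 - k^4 - k^3 - 9*k + 1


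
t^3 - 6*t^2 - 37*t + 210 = (t - 7)*(t - 5)*(t + 6)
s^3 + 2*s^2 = s^2*(s + 2)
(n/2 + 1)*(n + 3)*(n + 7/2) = n^3/2 + 17*n^2/4 + 47*n/4 + 21/2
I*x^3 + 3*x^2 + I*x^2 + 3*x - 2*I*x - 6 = (x + 2)*(x - 3*I)*(I*x - I)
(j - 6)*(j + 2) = j^2 - 4*j - 12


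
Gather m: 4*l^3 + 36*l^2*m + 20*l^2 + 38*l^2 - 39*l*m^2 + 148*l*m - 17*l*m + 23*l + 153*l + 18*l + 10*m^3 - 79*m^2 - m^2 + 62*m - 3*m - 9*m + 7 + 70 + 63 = 4*l^3 + 58*l^2 + 194*l + 10*m^3 + m^2*(-39*l - 80) + m*(36*l^2 + 131*l + 50) + 140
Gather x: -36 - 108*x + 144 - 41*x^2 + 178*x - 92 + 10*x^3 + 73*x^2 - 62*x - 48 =10*x^3 + 32*x^2 + 8*x - 32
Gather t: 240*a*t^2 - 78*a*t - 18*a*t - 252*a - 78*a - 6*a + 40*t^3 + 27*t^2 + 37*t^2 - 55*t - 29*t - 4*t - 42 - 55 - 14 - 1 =-336*a + 40*t^3 + t^2*(240*a + 64) + t*(-96*a - 88) - 112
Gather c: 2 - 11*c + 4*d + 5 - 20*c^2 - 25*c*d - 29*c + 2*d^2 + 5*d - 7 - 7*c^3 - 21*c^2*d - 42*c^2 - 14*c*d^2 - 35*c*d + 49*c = -7*c^3 + c^2*(-21*d - 62) + c*(-14*d^2 - 60*d + 9) + 2*d^2 + 9*d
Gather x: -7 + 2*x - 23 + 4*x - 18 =6*x - 48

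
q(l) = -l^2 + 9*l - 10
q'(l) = 9 - 2*l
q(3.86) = 9.84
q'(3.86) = 1.28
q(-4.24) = -66.14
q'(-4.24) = 17.48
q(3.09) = 8.26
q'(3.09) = 2.82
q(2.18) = 4.87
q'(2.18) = 4.64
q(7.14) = 3.28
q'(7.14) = -5.28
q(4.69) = 10.21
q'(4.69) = -0.38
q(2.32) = 5.50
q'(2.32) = 4.36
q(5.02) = 9.98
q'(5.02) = -1.04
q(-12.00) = -262.00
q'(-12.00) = 33.00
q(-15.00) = -370.00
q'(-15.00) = 39.00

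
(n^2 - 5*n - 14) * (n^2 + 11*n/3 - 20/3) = n^4 - 4*n^3/3 - 39*n^2 - 18*n + 280/3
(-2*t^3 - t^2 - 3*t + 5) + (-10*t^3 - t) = -12*t^3 - t^2 - 4*t + 5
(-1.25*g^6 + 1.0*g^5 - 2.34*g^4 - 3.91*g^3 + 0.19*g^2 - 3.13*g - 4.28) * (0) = 0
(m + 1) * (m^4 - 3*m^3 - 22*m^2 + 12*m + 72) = m^5 - 2*m^4 - 25*m^3 - 10*m^2 + 84*m + 72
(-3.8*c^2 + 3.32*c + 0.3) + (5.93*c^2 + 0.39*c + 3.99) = 2.13*c^2 + 3.71*c + 4.29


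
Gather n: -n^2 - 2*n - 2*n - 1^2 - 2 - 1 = -n^2 - 4*n - 4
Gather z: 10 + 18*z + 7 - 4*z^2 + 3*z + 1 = -4*z^2 + 21*z + 18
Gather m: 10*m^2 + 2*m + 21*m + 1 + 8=10*m^2 + 23*m + 9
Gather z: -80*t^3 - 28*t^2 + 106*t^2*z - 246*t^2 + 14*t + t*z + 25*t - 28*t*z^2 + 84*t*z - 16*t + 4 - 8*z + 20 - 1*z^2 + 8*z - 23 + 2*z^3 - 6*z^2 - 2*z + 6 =-80*t^3 - 274*t^2 + 23*t + 2*z^3 + z^2*(-28*t - 7) + z*(106*t^2 + 85*t - 2) + 7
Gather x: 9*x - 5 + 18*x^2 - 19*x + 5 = 18*x^2 - 10*x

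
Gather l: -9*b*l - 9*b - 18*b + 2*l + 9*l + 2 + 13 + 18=-27*b + l*(11 - 9*b) + 33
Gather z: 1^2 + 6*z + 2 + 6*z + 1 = 12*z + 4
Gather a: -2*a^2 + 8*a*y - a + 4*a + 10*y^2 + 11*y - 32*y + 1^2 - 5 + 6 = -2*a^2 + a*(8*y + 3) + 10*y^2 - 21*y + 2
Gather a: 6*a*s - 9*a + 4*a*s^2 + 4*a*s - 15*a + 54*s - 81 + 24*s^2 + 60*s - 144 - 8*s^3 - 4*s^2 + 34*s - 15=a*(4*s^2 + 10*s - 24) - 8*s^3 + 20*s^2 + 148*s - 240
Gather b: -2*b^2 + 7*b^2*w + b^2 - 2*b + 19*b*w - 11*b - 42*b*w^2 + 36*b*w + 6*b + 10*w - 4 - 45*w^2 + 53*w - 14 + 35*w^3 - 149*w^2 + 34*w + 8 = b^2*(7*w - 1) + b*(-42*w^2 + 55*w - 7) + 35*w^3 - 194*w^2 + 97*w - 10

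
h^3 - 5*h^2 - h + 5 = (h - 5)*(h - 1)*(h + 1)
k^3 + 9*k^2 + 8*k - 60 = (k - 2)*(k + 5)*(k + 6)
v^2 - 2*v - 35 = (v - 7)*(v + 5)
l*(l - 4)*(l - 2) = l^3 - 6*l^2 + 8*l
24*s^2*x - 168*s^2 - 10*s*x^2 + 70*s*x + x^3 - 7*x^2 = (-6*s + x)*(-4*s + x)*(x - 7)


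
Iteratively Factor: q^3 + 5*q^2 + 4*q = (q + 4)*(q^2 + q) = q*(q + 4)*(q + 1)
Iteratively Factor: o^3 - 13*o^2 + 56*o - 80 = (o - 4)*(o^2 - 9*o + 20) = (o - 5)*(o - 4)*(o - 4)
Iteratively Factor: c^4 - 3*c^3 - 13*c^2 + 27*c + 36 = (c - 3)*(c^3 - 13*c - 12) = (c - 3)*(c + 1)*(c^2 - c - 12) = (c - 3)*(c + 1)*(c + 3)*(c - 4)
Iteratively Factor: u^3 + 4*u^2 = (u + 4)*(u^2) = u*(u + 4)*(u)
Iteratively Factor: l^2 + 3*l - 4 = (l + 4)*(l - 1)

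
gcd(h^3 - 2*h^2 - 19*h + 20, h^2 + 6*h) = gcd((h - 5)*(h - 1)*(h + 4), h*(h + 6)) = 1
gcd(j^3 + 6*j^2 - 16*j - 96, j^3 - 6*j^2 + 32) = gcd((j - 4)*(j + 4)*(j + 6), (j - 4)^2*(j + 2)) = j - 4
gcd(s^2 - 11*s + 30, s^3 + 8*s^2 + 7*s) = 1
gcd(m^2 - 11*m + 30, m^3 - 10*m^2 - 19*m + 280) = 1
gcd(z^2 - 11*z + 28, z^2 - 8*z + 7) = z - 7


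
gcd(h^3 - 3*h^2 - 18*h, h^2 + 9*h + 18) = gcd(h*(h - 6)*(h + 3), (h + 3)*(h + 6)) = h + 3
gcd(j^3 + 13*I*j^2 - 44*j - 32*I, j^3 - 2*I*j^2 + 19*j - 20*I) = j + 4*I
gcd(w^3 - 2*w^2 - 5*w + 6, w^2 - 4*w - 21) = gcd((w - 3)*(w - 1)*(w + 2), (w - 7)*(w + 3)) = 1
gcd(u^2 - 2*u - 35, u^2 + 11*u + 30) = u + 5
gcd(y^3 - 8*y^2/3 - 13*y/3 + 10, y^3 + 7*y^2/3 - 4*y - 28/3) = y + 2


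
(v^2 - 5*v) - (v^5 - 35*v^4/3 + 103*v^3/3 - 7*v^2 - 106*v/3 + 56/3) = -v^5 + 35*v^4/3 - 103*v^3/3 + 8*v^2 + 91*v/3 - 56/3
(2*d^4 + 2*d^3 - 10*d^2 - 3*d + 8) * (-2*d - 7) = -4*d^5 - 18*d^4 + 6*d^3 + 76*d^2 + 5*d - 56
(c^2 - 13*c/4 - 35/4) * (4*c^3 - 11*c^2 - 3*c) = 4*c^5 - 24*c^4 - 9*c^3/4 + 106*c^2 + 105*c/4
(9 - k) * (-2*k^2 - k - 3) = 2*k^3 - 17*k^2 - 6*k - 27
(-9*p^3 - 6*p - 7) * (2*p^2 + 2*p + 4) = -18*p^5 - 18*p^4 - 48*p^3 - 26*p^2 - 38*p - 28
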